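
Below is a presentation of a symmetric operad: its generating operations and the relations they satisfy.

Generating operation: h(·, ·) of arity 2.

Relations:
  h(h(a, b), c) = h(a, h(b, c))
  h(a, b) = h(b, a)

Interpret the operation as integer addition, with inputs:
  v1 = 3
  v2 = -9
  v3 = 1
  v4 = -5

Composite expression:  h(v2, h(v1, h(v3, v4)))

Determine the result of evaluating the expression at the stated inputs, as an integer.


-10

h(v3, v4) = -4
h(v1, h(v3, v4)) = -1
h(v2, h(v1, h(v3, v4))) = -10


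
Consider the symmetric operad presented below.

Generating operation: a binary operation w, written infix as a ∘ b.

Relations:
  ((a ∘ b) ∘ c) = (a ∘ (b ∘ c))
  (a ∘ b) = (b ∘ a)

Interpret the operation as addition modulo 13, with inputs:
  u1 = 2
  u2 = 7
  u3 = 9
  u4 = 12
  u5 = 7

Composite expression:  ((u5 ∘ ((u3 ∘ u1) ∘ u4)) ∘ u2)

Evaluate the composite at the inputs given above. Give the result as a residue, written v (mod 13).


11 (mod 13)

(u3 ∘ u1) = 11
((u3 ∘ u1) ∘ u4) = 10
(u5 ∘ ((u3 ∘ u1) ∘ u4)) = 4
((u5 ∘ ((u3 ∘ u1) ∘ u4)) ∘ u2) = 11


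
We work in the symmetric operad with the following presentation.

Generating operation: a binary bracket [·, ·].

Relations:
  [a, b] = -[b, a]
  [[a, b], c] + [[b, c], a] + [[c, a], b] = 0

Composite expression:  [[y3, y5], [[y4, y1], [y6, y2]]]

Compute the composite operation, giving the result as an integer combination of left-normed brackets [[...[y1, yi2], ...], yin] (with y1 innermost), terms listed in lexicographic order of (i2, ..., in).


-[[[[[y1, y4], y2], y6], y3], y5] + [[[[[y1, y4], y2], y6], y5], y3] + [[[[[y1, y4], y6], y2], y3], y5] - [[[[[y1, y4], y6], y2], y5], y3]


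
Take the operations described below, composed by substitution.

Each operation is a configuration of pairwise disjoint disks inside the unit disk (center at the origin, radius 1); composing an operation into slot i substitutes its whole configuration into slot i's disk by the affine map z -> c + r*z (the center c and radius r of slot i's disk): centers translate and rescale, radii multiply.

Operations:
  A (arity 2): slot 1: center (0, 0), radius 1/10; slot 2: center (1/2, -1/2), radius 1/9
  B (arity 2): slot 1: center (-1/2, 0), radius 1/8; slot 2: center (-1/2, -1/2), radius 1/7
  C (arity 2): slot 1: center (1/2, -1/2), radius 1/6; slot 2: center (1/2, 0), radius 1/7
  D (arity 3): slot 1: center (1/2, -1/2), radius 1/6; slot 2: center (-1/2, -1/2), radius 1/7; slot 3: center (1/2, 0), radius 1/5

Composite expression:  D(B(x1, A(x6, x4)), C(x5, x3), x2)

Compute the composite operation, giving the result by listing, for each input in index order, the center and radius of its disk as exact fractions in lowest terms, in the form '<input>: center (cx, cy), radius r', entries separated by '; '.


x1: center (5/12, -1/2), radius 1/48; x2: center (1/2, 0), radius 1/5; x3: center (-3/7, -1/2), radius 1/49; x4: center (3/7, -25/42), radius 1/378; x5: center (-3/7, -4/7), radius 1/42; x6: center (5/12, -7/12), radius 1/420

Nesting under D composes maps z -> c + r*z down each x-path.
x1: after 2 affine steps, its disk has center (5/12, -1/2), radius 1/48
x6: after 3 affine steps, its disk has center (5/12, -7/12), radius 1/420
x4: after 3 affine steps, its disk has center (3/7, -25/42), radius 1/378
x5: after 2 affine steps, its disk has center (-3/7, -4/7), radius 1/42
x3: after 2 affine steps, its disk has center (-3/7, -1/2), radius 1/49
x2: after 1 affine step, its disk has center (1/2, 0), radius 1/5


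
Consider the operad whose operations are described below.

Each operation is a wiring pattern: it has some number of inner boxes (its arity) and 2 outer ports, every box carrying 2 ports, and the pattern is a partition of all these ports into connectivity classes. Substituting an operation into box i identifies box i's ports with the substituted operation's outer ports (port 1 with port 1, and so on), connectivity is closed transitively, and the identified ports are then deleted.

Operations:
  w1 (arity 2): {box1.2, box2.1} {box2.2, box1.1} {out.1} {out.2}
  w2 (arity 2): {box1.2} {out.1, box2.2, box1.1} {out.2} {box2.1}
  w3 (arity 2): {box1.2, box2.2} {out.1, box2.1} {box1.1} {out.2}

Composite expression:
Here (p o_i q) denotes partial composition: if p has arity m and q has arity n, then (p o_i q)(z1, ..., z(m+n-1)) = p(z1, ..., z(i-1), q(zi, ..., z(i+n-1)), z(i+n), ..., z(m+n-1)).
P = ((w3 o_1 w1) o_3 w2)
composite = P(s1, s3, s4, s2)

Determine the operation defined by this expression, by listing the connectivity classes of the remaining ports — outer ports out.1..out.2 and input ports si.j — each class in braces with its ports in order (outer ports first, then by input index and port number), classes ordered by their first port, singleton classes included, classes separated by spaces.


Two ports join when wires chain via w3-identified ports.
the subtree at w1 composes to {out.1} {out.2} {s1.1, s3.2} {s1.2, s3.1} on (s1, s3); out.j = own outer ports
the subtree at w2 composes to {out.1, s2.2, s4.1} {out.2} {s2.1} {s4.2} on (s4, s2); out.j = own outer ports
the subtree at w3 composes to {out.1, s2.2, s4.1} {out.2} {s1.1, s3.2} {s1.2, s3.1} {s2.1} {s4.2} on (s1, s3, s4, s2); out.j = own outer ports

{out.1, s2.2, s4.1} {out.2} {s1.1, s3.2} {s1.2, s3.1} {s2.1} {s4.2}


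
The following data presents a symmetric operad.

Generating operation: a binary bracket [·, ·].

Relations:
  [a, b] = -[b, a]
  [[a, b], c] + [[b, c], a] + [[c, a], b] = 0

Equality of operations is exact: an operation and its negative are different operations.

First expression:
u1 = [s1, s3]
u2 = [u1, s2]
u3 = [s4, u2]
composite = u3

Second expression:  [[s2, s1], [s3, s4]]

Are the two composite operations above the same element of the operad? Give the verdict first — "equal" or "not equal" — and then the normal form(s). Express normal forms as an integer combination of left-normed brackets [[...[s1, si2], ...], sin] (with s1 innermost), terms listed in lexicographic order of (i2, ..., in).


The first expression, normalized: -[[[s1, s3], s2], s4]
The second expression, normalized: -[[[s1, s2], s3], s4] + [[[s1, s2], s4], s3]
Different reductions; not equal.

not equal; the first gives -[[[s1, s3], s2], s4] and the second -[[[s1, s2], s3], s4] + [[[s1, s2], s4], s3]


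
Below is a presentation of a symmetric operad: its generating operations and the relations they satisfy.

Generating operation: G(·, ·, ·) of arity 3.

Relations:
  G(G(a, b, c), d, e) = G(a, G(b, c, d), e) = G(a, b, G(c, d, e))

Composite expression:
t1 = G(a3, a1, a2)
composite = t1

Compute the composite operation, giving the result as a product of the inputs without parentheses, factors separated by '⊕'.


a3 ⊕ a1 ⊕ a2

Key point: G is associative — brackets drop, the a-order remains.
G(a3, a1, a2) collapses to a3 ⊕ a1 ⊕ a2


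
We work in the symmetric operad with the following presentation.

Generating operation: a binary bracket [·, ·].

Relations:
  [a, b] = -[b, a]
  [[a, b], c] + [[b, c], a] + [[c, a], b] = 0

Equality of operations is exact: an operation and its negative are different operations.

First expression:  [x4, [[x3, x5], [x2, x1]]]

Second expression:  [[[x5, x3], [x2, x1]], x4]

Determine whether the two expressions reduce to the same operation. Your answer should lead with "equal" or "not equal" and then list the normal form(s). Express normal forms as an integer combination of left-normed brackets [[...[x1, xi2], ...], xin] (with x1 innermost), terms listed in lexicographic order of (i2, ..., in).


equal; both compose to -[[[[x1, x2], x3], x5], x4] + [[[[x1, x2], x5], x3], x4]

Reducing the first expression gives -[[[[x1, x2], x3], x5], x4] + [[[[x1, x2], x5], x3], x4]
Reducing the second expression gives -[[[[x1, x2], x3], x5], x4] + [[[[x1, x2], x5], x3], x4]
The normal forms match — equal.


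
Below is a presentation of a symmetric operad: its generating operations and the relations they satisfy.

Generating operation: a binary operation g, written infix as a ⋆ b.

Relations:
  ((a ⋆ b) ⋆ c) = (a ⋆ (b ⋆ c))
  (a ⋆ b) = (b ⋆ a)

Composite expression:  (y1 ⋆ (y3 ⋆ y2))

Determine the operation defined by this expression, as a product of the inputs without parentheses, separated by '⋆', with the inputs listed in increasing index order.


y1 ⋆ y2 ⋆ y3

Any arrangement under g is one operation, so sort the y-inputs.
(y3 ⋆ y2) linearizes to y3 ⋆ y2
(y1 ⋆ (y3 ⋆ y2)) linearizes to y1 ⋆ y3 ⋆ y2
putting the inputs in ascending order: y1 ⋆ y2 ⋆ y3


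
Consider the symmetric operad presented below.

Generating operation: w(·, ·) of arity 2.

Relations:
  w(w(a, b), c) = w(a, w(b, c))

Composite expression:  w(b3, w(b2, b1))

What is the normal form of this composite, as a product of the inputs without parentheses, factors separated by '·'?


b3 · b2 · b1


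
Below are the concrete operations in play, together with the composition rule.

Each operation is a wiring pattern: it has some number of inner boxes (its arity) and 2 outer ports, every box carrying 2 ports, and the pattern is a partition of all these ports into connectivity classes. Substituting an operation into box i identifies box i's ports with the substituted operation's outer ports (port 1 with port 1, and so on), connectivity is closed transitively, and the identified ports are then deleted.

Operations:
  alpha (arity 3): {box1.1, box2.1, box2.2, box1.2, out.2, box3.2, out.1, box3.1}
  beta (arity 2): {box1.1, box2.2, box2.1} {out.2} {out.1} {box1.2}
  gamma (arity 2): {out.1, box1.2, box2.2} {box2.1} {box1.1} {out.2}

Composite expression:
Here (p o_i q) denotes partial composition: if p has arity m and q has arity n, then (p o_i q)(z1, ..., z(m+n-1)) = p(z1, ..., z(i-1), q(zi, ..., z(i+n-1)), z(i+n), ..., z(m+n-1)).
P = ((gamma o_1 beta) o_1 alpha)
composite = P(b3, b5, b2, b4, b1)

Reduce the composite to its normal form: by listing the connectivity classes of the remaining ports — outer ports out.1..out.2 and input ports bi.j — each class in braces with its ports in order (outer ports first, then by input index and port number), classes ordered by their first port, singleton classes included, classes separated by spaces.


{out.1, b1.2} {out.2} {b1.1} {b2.1, b2.2, b3.1, b3.2, b4.1, b4.2, b5.1, b5.2}

Reachability decides: close wires over gamma-identified ports.
the subtree at alpha composes to {out.1, out.2, b2.1, b2.2, b3.1, b3.2, b5.1, b5.2} on (b3, b5, b2); out.j = own outer ports
the subtree at beta composes to {out.1} {out.2} {b2.1, b2.2, b3.1, b3.2, b4.1, b4.2, b5.1, b5.2} on (b3, b5, b2, b4); out.j = own outer ports
the subtree at gamma composes to {out.1, b1.2} {out.2} {b1.1} {b2.1, b2.2, b3.1, b3.2, b4.1, b4.2, b5.1, b5.2} on (b3, b5, b2, b4, b1); out.j = own outer ports


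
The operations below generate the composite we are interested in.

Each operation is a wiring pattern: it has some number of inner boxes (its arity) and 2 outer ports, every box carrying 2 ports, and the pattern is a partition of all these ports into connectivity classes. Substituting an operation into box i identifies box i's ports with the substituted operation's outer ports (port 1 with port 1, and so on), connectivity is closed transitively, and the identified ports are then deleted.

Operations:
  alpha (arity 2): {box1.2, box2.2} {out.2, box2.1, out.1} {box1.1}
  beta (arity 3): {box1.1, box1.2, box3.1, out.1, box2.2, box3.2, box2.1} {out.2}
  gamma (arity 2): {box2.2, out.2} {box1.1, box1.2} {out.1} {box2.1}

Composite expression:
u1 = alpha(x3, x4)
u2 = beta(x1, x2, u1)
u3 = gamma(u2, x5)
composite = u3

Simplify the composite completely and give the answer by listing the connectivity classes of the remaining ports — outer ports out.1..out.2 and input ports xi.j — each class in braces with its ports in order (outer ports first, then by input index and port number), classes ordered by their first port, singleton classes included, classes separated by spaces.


{out.1} {out.2, x5.2} {x1.1, x1.2, x2.1, x2.2, x4.1} {x3.1} {x3.2, x4.2} {x5.1}

Connectivity passes through glued gamma-boundaries; trace each wire chain.
stage alpha: inputs (x3, x4), connectivity {out.1, out.2, x4.1} {x3.1} {x3.2, x4.2}, out.j its boundary
stage beta: inputs (x1, x2, x3, x4), connectivity {out.1, x1.1, x1.2, x2.1, x2.2, x4.1} {out.2} {x3.1} {x3.2, x4.2}, out.j its boundary
stage gamma: inputs (x1, x2, x3, x4, x5), connectivity {out.1} {out.2, x5.2} {x1.1, x1.2, x2.1, x2.2, x4.1} {x3.1} {x3.2, x4.2} {x5.1}, out.j its boundary


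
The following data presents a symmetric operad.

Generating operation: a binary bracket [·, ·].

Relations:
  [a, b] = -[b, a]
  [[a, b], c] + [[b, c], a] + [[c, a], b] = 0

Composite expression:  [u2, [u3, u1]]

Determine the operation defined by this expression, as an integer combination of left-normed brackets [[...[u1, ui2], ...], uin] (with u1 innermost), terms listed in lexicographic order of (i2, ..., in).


A multilinear Lie element is pinned by u1-initial words (u1 innermost).
Composite bracket: [u2, [u3, u1]]
Under [a, b] = ab - ba we get 4 signed associative words (2^2 = 4).
Keep just the words that open with u1:
  from u1u3u2, sign +1: term +[[u1, u3], u2]

[[u1, u3], u2]


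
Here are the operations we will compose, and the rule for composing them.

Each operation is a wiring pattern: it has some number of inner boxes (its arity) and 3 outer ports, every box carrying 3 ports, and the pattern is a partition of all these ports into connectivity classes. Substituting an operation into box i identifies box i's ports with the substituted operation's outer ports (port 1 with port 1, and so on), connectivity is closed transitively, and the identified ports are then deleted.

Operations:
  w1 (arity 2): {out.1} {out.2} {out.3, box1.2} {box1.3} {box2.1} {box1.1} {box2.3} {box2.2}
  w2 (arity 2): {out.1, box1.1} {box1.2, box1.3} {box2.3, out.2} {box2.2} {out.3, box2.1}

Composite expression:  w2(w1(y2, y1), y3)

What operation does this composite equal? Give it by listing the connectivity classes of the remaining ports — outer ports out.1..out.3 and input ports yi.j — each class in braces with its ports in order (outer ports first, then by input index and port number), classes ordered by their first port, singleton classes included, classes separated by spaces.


{out.1} {out.2, y3.3} {out.3, y3.1} {y1.1} {y1.2} {y1.3} {y2.1} {y2.2} {y2.3} {y3.2}

Reachability decides: close wires over w2-identified ports.
stage w1: inputs (y2, y1), connectivity {out.1} {out.2} {out.3, y2.2} {y1.1} {y1.2} {y1.3} {y2.1} {y2.3}, out.j its boundary
stage w2: inputs (y2, y1, y3), connectivity {out.1} {out.2, y3.3} {out.3, y3.1} {y1.1} {y1.2} {y1.3} {y2.1} {y2.2} {y2.3} {y3.2}, out.j its boundary


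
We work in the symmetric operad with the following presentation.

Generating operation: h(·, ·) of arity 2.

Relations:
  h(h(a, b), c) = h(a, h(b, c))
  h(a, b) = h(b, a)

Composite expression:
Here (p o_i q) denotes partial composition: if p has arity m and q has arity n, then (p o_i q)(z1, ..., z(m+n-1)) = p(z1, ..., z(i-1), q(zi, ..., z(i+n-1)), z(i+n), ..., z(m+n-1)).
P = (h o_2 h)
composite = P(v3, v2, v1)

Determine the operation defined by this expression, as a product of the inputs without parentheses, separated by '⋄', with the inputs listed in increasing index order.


Reordering under h is free, so list the v-inputs canonically.
h(v2, v1) reduces to v2 ⋄ v1
h(v3, h(v2, v1)) reduces to v3 ⋄ v2 ⋄ v1
sorting the factors by input index: v1 ⋄ v2 ⋄ v3

v1 ⋄ v2 ⋄ v3


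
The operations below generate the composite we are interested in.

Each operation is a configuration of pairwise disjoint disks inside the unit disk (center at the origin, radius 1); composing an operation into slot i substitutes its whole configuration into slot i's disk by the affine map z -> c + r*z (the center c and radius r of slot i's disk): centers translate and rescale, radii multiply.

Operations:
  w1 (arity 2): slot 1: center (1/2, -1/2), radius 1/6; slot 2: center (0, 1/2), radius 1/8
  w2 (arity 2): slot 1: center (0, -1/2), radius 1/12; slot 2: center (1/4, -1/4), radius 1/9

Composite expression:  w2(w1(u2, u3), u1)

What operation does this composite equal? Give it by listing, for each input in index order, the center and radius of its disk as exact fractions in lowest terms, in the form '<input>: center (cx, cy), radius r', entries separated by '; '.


u1: center (1/4, -1/4), radius 1/9; u2: center (1/24, -13/24), radius 1/72; u3: center (0, -11/24), radius 1/96

Each u-disk chains the slot maps above it in w2; radii multiply.
input u2: applying the 2 nested substitutions gives center (1/24, -13/24), radius 1/72
input u3: applying the 2 nested substitutions gives center (0, -11/24), radius 1/96
input u1: applying the 1 nested substitution gives center (1/4, -1/4), radius 1/9


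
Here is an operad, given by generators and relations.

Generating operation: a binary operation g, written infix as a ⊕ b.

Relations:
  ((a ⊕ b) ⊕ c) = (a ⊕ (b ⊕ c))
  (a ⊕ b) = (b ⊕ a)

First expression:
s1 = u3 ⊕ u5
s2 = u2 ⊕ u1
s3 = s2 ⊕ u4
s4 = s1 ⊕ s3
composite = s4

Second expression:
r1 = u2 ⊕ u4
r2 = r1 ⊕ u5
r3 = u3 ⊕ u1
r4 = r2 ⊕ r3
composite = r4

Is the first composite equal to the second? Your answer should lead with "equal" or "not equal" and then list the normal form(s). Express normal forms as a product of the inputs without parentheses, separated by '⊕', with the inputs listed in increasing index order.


equal: each reduces to u1 ⊕ u2 ⊕ u3 ⊕ u4 ⊕ u5

The first composite normalizes to u1 ⊕ u2 ⊕ u3 ⊕ u4 ⊕ u5
The second composite normalizes to u1 ⊕ u2 ⊕ u3 ⊕ u4 ⊕ u5
Identical normal forms: equal.


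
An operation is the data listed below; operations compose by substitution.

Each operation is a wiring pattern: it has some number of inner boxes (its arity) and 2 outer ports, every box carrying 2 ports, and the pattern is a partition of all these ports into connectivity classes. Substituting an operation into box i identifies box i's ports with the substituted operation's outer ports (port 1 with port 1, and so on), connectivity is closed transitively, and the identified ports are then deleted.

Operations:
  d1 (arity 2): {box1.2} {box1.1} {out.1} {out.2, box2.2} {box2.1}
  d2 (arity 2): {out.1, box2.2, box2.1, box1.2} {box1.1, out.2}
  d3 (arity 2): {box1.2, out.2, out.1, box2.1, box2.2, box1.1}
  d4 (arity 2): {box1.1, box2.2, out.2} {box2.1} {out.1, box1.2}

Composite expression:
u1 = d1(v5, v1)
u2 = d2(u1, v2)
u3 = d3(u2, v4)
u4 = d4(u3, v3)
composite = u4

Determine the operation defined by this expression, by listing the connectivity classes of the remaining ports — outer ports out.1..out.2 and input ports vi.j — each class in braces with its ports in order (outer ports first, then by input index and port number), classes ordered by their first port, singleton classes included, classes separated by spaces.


{out.1, out.2, v1.2, v2.1, v2.2, v3.2, v4.1, v4.2} {v1.1} {v3.1} {v5.1} {v5.2}

Reachability decides: close wires over d4-identified ports.
composing d1 on (v5, v1), with out.j its own outer ports: {out.1} {out.2, v1.2} {v1.1} {v5.1} {v5.2}
composing d2 on (v5, v1, v2), with out.j its own outer ports: {out.1, v1.2, v2.1, v2.2} {out.2} {v1.1} {v5.1} {v5.2}
composing d3 on (v5, v1, v2, v4), with out.j its own outer ports: {out.1, out.2, v1.2, v2.1, v2.2, v4.1, v4.2} {v1.1} {v5.1} {v5.2}
composing d4 on (v5, v1, v2, v4, v3), with out.j its own outer ports: {out.1, out.2, v1.2, v2.1, v2.2, v3.2, v4.1, v4.2} {v1.1} {v3.1} {v5.1} {v5.2}


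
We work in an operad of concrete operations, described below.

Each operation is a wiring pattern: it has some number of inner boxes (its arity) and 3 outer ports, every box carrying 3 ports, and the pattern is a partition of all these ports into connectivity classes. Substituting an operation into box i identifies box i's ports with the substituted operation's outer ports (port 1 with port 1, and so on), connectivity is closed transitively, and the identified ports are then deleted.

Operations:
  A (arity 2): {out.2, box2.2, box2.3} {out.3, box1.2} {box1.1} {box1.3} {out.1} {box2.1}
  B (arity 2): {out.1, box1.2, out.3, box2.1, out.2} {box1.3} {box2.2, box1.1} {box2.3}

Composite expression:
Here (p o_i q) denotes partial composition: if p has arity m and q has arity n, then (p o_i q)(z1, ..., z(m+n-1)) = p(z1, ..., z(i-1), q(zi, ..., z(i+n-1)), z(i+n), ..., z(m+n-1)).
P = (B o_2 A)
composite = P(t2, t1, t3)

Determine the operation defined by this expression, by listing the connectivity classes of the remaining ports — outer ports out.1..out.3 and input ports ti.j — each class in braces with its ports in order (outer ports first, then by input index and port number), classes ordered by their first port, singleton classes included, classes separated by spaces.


{out.1, out.2, out.3, t2.2} {t1.1} {t1.2} {t1.3} {t2.1, t3.2, t3.3} {t2.3} {t3.1}


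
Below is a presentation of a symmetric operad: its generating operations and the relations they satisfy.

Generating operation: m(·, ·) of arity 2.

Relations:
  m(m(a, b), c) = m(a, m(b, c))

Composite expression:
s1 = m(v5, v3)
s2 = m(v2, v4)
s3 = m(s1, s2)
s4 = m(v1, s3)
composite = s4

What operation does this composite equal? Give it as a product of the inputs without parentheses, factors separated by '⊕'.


Every regrouping of m is equal, so read the v-inputs in written order.
m(v5, v3) collapses to v5 ⊕ v3
m(v2, v4) collapses to v2 ⊕ v4
m(m(v5, v3), m(v2, v4)) collapses to v5 ⊕ v3 ⊕ v2 ⊕ v4
m(v1, m(m(v5, v3), m(v2, v4))) collapses to v1 ⊕ v5 ⊕ v3 ⊕ v2 ⊕ v4

v1 ⊕ v5 ⊕ v3 ⊕ v2 ⊕ v4


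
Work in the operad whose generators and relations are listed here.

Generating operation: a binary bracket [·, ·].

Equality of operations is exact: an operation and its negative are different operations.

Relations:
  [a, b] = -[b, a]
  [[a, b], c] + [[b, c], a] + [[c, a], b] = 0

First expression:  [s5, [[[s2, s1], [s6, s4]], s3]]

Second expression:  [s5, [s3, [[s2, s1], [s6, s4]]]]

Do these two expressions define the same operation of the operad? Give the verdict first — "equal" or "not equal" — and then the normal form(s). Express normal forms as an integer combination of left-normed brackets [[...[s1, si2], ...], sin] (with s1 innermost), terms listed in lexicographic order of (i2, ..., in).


not equal: they reduce to -[[[[[s1, s2], s4], s6], s3], s5] + [[[[[s1, s2], s6], s4], s3], s5] and [[[[[s1, s2], s4], s6], s3], s5] - [[[[[s1, s2], s6], s4], s3], s5]

Normal form of the first expression: -[[[[[s1, s2], s4], s6], s3], s5] + [[[[[s1, s2], s6], s4], s3], s5]
Normal form of the second expression: [[[[[s1, s2], s4], s6], s3], s5] - [[[[[s1, s2], s6], s4], s3], s5]
Different reductions; not equal.


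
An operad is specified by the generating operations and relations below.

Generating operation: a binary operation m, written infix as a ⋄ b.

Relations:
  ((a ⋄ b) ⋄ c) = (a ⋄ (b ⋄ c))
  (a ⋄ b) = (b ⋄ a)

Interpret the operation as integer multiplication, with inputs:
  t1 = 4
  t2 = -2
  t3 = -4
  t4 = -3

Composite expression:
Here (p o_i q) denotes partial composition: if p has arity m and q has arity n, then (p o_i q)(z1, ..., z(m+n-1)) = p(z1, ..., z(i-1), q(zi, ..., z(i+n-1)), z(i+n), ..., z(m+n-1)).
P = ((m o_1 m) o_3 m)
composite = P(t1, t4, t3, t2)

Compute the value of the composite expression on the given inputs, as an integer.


-96

(t1 ⋄ t4) = -12
(t3 ⋄ t2) = 8
((t1 ⋄ t4) ⋄ (t3 ⋄ t2)) = -96


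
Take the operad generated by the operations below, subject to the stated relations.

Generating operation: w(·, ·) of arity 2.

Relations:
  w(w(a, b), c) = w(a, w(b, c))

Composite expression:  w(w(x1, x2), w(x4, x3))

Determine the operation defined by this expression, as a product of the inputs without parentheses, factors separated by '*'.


x1 * x2 * x4 * x3

The w-tree's shape is irrelevant; the x-reading-order decides.
w(x1, x2) reduces to x1 * x2
w(x4, x3) reduces to x4 * x3
w(w(x1, x2), w(x4, x3)) reduces to x1 * x2 * x4 * x3


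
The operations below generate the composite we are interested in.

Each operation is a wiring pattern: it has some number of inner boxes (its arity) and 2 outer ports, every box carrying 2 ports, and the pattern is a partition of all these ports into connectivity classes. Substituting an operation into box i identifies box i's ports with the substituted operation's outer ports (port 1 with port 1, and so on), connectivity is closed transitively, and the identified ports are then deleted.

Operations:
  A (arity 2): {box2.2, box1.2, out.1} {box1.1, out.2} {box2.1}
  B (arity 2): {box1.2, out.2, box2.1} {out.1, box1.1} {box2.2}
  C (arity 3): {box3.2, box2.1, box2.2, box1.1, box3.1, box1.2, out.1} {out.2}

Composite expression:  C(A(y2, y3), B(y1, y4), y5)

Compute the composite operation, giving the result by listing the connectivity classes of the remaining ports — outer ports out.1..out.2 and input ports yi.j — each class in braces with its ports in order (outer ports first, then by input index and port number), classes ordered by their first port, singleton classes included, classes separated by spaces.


Connectivity passes through glued C-boundaries; trace each wire chain.
through A, on inputs (y2, y3): {out.1, y2.2, y3.2} {out.2, y2.1} {y3.1} (out.j = stage outer ports)
through B, on inputs (y1, y4): {out.1, y1.1} {out.2, y1.2, y4.1} {y4.2} (out.j = stage outer ports)
through C, on inputs (y2, y3, y1, y4, y5): {out.1, y1.1, y1.2, y2.1, y2.2, y3.2, y4.1, y5.1, y5.2} {out.2} {y3.1} {y4.2} (out.j = stage outer ports)

{out.1, y1.1, y1.2, y2.1, y2.2, y3.2, y4.1, y5.1, y5.2} {out.2} {y3.1} {y4.2}


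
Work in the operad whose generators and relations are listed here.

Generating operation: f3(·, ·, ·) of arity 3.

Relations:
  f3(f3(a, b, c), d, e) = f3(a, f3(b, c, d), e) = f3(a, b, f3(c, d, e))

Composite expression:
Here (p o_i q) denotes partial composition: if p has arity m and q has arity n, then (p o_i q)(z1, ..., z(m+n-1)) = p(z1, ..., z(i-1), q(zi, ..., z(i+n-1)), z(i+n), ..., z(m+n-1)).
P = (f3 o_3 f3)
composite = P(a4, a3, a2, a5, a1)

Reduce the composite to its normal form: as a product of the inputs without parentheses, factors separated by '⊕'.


a4 ⊕ a3 ⊕ a2 ⊕ a5 ⊕ a1

Under associativity of f3, the answer is the a's in reading order.
f3(a2, a5, a1) flattens to a2 ⊕ a5 ⊕ a1
f3(a4, a3, f3(a2, a5, a1)) flattens to a4 ⊕ a3 ⊕ a2 ⊕ a5 ⊕ a1


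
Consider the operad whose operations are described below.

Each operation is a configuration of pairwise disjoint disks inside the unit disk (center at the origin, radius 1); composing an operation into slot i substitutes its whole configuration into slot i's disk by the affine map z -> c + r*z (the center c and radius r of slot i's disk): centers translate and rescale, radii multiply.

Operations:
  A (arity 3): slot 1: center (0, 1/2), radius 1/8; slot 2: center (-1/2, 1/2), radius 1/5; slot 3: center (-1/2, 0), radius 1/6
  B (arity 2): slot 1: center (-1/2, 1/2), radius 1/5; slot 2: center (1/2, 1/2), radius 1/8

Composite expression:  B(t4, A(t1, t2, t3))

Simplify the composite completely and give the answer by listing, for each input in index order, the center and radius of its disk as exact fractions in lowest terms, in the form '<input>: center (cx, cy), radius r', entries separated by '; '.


Nesting under B composes maps z -> c + r*z down each t-path.
for t4, the 1-step affine chain lands on center (-1/2, 1/2), radius 1/5
for t1, the 2-step affine chain lands on center (1/2, 9/16), radius 1/64
for t2, the 2-step affine chain lands on center (7/16, 9/16), radius 1/40
for t3, the 2-step affine chain lands on center (7/16, 1/2), radius 1/48

t1: center (1/2, 9/16), radius 1/64; t2: center (7/16, 9/16), radius 1/40; t3: center (7/16, 1/2), radius 1/48; t4: center (-1/2, 1/2), radius 1/5


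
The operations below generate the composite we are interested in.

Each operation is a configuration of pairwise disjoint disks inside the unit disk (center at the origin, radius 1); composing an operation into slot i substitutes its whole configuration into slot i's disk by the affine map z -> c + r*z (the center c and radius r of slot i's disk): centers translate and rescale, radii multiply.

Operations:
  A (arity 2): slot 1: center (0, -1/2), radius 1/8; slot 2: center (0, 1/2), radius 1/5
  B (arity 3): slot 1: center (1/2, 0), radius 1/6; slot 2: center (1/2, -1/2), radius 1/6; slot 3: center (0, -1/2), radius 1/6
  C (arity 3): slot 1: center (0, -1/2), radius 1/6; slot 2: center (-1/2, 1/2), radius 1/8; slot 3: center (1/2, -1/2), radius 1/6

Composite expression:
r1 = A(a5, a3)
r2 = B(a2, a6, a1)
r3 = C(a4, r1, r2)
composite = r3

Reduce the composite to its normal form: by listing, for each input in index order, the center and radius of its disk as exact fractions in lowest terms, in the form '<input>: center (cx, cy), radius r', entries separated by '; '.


a1: center (1/2, -7/12), radius 1/36; a2: center (7/12, -1/2), radius 1/36; a3: center (-1/2, 9/16), radius 1/40; a4: center (0, -1/2), radius 1/6; a5: center (-1/2, 7/16), radius 1/64; a6: center (7/12, -7/12), radius 1/36

Follow each a-input down from C: c' goes to c + r*c', radius to r*r'.
for a4, the 1-step affine chain lands on center (0, -1/2), radius 1/6
for a5, the 2-step affine chain lands on center (-1/2, 7/16), radius 1/64
for a3, the 2-step affine chain lands on center (-1/2, 9/16), radius 1/40
for a2, the 2-step affine chain lands on center (7/12, -1/2), radius 1/36
for a6, the 2-step affine chain lands on center (7/12, -7/12), radius 1/36
for a1, the 2-step affine chain lands on center (1/2, -7/12), radius 1/36


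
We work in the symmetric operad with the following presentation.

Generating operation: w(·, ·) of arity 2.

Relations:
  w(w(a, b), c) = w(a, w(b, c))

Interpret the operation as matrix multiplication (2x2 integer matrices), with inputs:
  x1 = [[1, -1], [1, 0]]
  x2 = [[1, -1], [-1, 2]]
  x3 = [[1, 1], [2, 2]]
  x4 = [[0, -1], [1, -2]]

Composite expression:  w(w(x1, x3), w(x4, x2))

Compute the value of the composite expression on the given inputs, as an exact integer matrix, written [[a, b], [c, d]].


[[-4, 7], [4, -7]]


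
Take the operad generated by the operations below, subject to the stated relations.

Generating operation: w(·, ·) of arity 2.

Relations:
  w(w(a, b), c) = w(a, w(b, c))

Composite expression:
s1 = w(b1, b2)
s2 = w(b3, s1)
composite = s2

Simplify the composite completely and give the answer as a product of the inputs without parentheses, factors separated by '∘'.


b3 ∘ b1 ∘ b2

Key point: w is associative — brackets drop, the b-order remains.
w(b1, b2) linearizes to b1 ∘ b2
w(b3, w(b1, b2)) linearizes to b3 ∘ b1 ∘ b2


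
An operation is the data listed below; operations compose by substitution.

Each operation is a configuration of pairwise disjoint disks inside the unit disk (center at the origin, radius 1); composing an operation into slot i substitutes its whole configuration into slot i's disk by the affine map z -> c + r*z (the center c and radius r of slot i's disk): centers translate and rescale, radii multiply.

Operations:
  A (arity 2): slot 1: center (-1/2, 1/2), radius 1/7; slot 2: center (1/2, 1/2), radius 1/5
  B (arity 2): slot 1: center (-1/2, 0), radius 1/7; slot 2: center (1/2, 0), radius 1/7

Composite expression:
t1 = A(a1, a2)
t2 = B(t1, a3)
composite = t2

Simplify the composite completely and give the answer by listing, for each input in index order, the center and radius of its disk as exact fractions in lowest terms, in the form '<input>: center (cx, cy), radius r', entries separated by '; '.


a1: center (-4/7, 1/14), radius 1/49; a2: center (-3/7, 1/14), radius 1/35; a3: center (1/2, 0), radius 1/7

Only the slot chain above each a matters under B; compose those maps.
tracing a1 down its 2-map path: center (-4/7, 1/14), radius 1/49
tracing a2 down its 2-map path: center (-3/7, 1/14), radius 1/35
tracing a3 down its 1-map path: center (1/2, 0), radius 1/7


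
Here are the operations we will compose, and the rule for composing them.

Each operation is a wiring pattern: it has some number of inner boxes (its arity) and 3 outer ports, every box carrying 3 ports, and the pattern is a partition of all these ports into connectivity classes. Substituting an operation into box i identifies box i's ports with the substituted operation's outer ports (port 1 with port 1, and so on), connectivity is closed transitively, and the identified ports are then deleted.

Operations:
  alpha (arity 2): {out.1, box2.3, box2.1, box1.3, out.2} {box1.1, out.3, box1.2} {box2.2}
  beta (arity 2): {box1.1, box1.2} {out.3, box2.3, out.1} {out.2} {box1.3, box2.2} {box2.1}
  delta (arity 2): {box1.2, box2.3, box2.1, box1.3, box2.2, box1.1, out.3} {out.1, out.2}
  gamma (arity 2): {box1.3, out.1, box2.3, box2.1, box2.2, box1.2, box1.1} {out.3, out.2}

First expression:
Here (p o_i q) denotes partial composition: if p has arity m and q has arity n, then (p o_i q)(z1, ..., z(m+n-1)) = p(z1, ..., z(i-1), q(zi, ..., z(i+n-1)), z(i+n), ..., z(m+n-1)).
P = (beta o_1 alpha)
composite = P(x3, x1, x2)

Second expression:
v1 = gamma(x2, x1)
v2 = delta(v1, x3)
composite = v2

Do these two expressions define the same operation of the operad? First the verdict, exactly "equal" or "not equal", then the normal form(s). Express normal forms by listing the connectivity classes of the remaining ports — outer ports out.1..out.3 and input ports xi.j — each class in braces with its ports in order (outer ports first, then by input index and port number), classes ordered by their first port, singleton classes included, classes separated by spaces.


not equal; the first gives {out.1, out.3, x2.3} {out.2} {x1.1, x1.3, x3.3} {x1.2} {x2.1} {x2.2, x3.1, x3.2} and the second {out.1, out.2} {out.3, x1.1, x1.2, x1.3, x2.1, x2.2, x2.3, x3.1, x3.2, x3.3}

Reducing the first expression gives {out.1, out.3, x2.3} {out.2} {x1.1, x1.3, x3.3} {x1.2} {x2.1} {x2.2, x3.1, x3.2}
Reducing the second expression gives {out.1, out.2} {out.3, x1.1, x1.2, x1.3, x2.1, x2.2, x2.3, x3.1, x3.2, x3.3}
The forms do not match — not equal.


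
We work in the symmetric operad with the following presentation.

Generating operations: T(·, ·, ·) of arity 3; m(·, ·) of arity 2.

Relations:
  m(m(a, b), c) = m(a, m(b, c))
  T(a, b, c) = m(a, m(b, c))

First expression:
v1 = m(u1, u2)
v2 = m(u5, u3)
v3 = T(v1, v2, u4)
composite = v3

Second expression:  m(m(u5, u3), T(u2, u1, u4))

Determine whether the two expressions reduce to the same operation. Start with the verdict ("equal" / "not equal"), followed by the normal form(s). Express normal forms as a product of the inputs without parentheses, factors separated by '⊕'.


not equal: they reduce to u1 ⊕ u2 ⊕ u5 ⊕ u3 ⊕ u4 and u5 ⊕ u3 ⊕ u2 ⊕ u1 ⊕ u4

The first expression reduces to u1 ⊕ u2 ⊕ u5 ⊕ u3 ⊕ u4
The second expression reduces to u5 ⊕ u3 ⊕ u2 ⊕ u1 ⊕ u4
Different reductions; not equal.


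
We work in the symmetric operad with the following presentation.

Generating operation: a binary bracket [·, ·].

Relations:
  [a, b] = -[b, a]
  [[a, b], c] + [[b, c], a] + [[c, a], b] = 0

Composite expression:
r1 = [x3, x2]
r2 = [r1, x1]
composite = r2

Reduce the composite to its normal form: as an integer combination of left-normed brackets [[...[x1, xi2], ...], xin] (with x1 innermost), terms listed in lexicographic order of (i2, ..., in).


Left-normed coefficients sit on the x1-initial expansion words.
Composite bracket: [[x3, x2], x1]
The bracket unfolds into 4 signed words via [a, b] = ab - ba (2^2 = 4).
Only words starting with x1 matter:
  sign of x1x2x3 is +1, so it contributes +[[x1, x2], x3]
  sign of x1x3x2 is -1, so it contributes -[[x1, x3], x2]

[[x1, x2], x3] - [[x1, x3], x2]


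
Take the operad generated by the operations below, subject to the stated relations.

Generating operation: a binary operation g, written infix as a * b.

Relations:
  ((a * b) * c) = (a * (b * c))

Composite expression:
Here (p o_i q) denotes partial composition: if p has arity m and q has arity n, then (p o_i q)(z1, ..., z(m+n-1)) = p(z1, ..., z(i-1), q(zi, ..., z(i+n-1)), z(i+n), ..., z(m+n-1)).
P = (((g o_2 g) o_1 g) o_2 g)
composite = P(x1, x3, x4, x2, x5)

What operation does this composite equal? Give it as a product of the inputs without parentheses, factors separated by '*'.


All parenthesizations of g agree; list the x-inputs left to right.
(x3 * x4) linearizes to x3 * x4
(x1 * (x3 * x4)) linearizes to x1 * x3 * x4
(x2 * x5) linearizes to x2 * x5
((x1 * (x3 * x4)) * (x2 * x5)) linearizes to x1 * x3 * x4 * x2 * x5

x1 * x3 * x4 * x2 * x5


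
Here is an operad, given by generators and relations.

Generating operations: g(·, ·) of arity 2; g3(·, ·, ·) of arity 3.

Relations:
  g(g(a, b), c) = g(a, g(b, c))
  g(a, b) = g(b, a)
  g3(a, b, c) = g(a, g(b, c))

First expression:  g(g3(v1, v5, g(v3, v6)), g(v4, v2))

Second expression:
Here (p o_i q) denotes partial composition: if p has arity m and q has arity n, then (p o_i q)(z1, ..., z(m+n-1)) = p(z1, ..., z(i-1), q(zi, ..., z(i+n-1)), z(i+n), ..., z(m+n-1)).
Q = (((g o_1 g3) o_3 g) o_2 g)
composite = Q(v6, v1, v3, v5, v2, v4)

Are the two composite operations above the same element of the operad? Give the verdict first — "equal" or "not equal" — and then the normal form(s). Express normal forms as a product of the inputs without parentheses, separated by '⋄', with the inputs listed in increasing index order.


Normal form of the first expression: v1 ⋄ v2 ⋄ v3 ⋄ v4 ⋄ v5 ⋄ v6
Normal form of the second expression: v1 ⋄ v2 ⋄ v3 ⋄ v4 ⋄ v5 ⋄ v6
Same normal form: equal.

equal; the common form is v1 ⋄ v2 ⋄ v3 ⋄ v4 ⋄ v5 ⋄ v6


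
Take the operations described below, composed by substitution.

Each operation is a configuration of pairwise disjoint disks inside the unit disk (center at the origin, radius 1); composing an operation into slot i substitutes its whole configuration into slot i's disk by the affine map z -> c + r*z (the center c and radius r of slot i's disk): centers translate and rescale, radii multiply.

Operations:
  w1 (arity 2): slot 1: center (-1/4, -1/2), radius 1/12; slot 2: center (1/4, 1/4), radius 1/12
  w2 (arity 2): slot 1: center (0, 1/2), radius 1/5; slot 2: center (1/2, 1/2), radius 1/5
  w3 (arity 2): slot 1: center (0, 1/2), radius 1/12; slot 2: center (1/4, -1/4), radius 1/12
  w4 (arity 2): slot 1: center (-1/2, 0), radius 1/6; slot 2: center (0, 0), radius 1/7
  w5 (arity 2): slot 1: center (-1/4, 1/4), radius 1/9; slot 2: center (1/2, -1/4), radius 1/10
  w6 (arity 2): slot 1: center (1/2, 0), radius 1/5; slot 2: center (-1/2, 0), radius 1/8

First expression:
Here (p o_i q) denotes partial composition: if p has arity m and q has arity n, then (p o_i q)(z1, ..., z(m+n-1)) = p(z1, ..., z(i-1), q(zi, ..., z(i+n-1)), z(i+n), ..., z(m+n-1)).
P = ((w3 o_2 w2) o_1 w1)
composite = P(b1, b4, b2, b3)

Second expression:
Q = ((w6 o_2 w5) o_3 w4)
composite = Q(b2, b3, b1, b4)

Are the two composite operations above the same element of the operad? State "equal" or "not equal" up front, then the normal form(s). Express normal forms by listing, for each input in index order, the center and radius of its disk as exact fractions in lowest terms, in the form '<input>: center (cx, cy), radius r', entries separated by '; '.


not equal — first b1: center (-1/48, 11/24), radius 1/144; b2: center (1/4, -5/24), radius 1/60; b3: center (7/24, -5/24), radius 1/60; b4: center (1/48, 25/48), radius 1/144, second b1: center (-71/160, -1/32), radius 1/480; b2: center (1/2, 0), radius 1/5; b3: center (-17/32, 1/32), radius 1/72; b4: center (-7/16, -1/32), radius 1/560

The first expression, normalized: b1: center (-1/48, 11/24), radius 1/144; b2: center (1/4, -5/24), radius 1/60; b3: center (7/24, -5/24), radius 1/60; b4: center (1/48, 25/48), radius 1/144
The second expression, normalized: b1: center (-71/160, -1/32), radius 1/480; b2: center (1/2, 0), radius 1/5; b3: center (-17/32, 1/32), radius 1/72; b4: center (-7/16, -1/32), radius 1/560
The forms do not match — not equal.
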